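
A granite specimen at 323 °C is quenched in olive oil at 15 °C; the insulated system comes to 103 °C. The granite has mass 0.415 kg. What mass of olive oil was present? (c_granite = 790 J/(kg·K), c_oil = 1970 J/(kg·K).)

m ≈ 0.416 kg

Heat lost by the granite = heat gained by the oil:
0.415×790×(323 − 103) = m×1970×(103 − 15)
173360 m = 72127  ⇒  m ≈ 0.4161 kg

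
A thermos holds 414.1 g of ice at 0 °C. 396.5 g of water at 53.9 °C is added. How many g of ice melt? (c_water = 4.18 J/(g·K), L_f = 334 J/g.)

m_melted ≈ 267 g

Heat available from the water dropping to 0 °C: 396.5×4.18×53.9 = 89332 J.
Fully melting the ice requires m_ice L_f = 414.1×334 = 138309 J.
That's not enough to melt it all — equilibrium is at 0 °C with ice remaining.
m_melt = 89332 / L_f = 267.5 g.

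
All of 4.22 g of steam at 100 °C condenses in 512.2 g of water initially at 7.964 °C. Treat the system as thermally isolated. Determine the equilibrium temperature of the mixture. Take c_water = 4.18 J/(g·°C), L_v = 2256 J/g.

Let T be the final temperature. ΣQ_i = 0:
latent heat released on condensation: 4.22·2256 = 9520.3
  condensed water 100 °C→T: 17.64(T − 100)
  original water: 2141(T − 7.964)
2158.6 T = 9520.3 + 1764 + 17051 = 28335
T ≈ 13.13 °C, under the boiling point, so the assumption holds.

T_f ≈ 13.1 °C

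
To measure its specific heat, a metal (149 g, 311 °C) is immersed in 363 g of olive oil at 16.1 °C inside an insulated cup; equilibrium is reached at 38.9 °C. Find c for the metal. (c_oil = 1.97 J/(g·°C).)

c ≈ 0.402 J/(g·°C)

Heat lost by the metal = heat gained by the oil:
149×c×(311 − 38.9) = 363×1.97×(38.9 − 16.1)
40543 c = 16305  ⇒  c ≈ 0.4022 J/(g·°C)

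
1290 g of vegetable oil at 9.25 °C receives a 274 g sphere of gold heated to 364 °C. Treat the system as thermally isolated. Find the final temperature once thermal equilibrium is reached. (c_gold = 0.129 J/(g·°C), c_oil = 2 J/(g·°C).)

T_f is the heat-capacity-weighted average of the initial temperatures:
T_f = (35.35×364 + 2580×9.25) / (35.35 + 2580)
    = 36731 / 2615.3 ≈ 14.04 °C

T_f ≈ 14.0 °C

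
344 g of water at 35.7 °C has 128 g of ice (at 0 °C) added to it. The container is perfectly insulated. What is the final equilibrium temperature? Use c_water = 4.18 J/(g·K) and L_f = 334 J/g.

Energy balance with sensible and latent terms:
melt ice: 128·334 = 42752
  meltwater 0→T: 128·4.18·T = 535.04 T
  water: 1437.9(T − 35.7)
1973 T = 51334 − 42752 = 8581.7
T ≈ 4.35 °C. Since T > 0 °C, the all-ice-melts assumption holds.

T_f ≈ 4.3 °C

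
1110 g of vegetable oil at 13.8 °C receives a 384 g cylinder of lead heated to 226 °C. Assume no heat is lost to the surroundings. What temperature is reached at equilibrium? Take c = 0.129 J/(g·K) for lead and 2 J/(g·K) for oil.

Net heat exchanged in the isolated system is zero:
384*0.129*(T − 226) + 1110*2*(T − 13.8) = 0
49.54(T − 226) + 2220(T − 13.8) = 0
2269.5 T = 41831
T = 41831 / 2269.5 = 18.4 °C

T_f ≈ 18.4 °C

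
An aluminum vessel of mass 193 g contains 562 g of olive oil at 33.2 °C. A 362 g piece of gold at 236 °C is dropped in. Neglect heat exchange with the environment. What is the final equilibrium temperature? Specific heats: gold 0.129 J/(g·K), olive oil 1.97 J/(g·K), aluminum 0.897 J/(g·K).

Net heat exchanged in the isolated system is zero:
362*0.129*(T − 236) + 562*1.97*(T − 33.2) + 193*0.897*(T − 33.2) = 0
1327 T = 53525
T = 53525 / 1327 = 40.3 °C

T_f ≈ 40.3 °C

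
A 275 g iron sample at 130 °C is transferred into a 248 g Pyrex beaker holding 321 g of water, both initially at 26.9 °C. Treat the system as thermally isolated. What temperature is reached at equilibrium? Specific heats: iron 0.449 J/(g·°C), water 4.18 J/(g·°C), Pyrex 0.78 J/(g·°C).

T_f ≈ 34.6 °C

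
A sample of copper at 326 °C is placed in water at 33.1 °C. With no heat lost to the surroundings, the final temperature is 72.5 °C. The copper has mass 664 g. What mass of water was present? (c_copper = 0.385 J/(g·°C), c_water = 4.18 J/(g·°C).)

m ≈ 393 g

Heat lost by the copper = heat gained by the water:
664×0.385×(326 − 72.5) = m×4.18×(72.5 − 33.1)
164.69 m = 64805  ⇒  m ≈ 393.5 g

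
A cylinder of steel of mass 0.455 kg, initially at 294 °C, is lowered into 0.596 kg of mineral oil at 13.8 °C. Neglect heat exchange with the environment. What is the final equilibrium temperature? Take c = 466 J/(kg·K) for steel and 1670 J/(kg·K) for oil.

T_f ≈ 63.0 °C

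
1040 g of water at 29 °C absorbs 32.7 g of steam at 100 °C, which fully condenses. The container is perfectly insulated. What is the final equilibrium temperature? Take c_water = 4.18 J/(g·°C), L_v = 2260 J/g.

T_f ≈ 47.6 °C

Sum of m c ΔT and latent-heat terms is zero:
steam→water at 100 °C releases m L_v = 32.7·2260 = 73902
  condensate cools 100→T: 32.7·4.18·(T − 100) = 136.69(T − 100)
  water warms: 1040·4.18·(T − 29) = 4347.2(T − 29)
4483.9 T = 73902 + 13669 + 126069 = 213639
T ≈ 47.65 °C — below 100 °C, confirming all the steam condensed.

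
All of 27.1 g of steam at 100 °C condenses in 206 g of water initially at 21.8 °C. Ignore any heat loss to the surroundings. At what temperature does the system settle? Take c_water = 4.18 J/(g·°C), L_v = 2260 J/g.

T_f ≈ 93.7 °C

Sum of m c ΔT and latent-heat terms is zero:
condense steam: −27.1×2260 = −61246; condensate cools 100→T: 27.1×4.18×(T − 100) = 113.28(T − 100); original water: 861.08(T − 21.8)
974.36 T = 61246 + 11328 + 18772 = 91345
T ≈ 93.75 °C — below 100 °C, confirming all the steam condensed.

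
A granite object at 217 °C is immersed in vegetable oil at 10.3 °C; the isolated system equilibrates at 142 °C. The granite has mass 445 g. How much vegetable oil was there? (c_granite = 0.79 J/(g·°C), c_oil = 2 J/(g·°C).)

m ≈ 100 g

|Q_granite| = |Q_oil|:
445×0.79×(217 − 142) = m×2×(142 − 10.3)
263.4 m = 26366  ⇒  m ≈ 100.1 g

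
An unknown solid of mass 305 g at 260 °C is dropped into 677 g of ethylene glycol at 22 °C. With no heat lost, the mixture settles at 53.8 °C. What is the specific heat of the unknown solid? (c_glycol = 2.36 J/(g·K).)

m_s c (T_s − T_f) = m_glycol c_glycol (T_f − T_0):
305·c·(260 − 53.8) = 677·2.36·(53.8 − 22)
62891 c = 50807  ⇒  c ≈ 0.8079 J/(g·K)

c ≈ 0.808 J/(g·K)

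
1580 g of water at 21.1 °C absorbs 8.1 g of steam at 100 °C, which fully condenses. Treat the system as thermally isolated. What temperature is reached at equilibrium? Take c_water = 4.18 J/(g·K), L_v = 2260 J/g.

T_f ≈ 24.3 °C

Sum of m c ΔT and latent-heat terms is zero:
condense steam: −8.1×2260 = −18306; condensed water 100 °C→T: 33.86(T − 100); water warms: 1580×4.18×(T − 21.1) = 6604.4(T − 21.1)
6638.3 T = 18306 + 3385.8 + 139353 = 161045
T ≈ 24.26 °C (< 100 °C, so full condensation is consistent).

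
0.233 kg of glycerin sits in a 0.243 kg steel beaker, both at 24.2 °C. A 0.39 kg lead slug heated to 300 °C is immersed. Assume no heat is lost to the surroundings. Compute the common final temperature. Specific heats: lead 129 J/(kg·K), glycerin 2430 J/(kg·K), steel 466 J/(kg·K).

T_f ≈ 43.2 °C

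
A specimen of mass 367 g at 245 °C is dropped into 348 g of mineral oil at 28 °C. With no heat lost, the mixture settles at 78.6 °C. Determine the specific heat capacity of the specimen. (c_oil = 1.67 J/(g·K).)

c ≈ 0.482 J/(g·K)

m_s c (T_s − T_f) = m_oil c_oil (T_f − T_0):
367×c×(245 − 78.6) = 348×1.67×(78.6 − 28)
61069 c = 29407  ⇒  c ≈ 0.4815 J/(g·K)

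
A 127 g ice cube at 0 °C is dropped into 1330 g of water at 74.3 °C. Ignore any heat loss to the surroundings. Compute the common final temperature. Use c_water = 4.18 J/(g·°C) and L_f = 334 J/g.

T_f ≈ 60.9 °C

Heat gained plus heat lost sum to zero:
latent heat to melt: 127·334 = 42418
  meltwater 0→T: 127·4.18·T = 530.86 T
  water cools: 1330·4.18·(T − 74.3) = 5559.4(T − 74.3)
6090.3 T = 413063 − 42418 = 370645
T ≈ 60.86 °C — above 0 °C, consistent with complete melting.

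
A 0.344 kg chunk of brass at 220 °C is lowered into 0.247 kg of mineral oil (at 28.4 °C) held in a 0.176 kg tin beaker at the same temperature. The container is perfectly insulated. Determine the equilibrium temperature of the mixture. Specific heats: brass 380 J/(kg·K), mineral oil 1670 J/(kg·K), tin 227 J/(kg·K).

T_f is the heat-capacity-weighted average of the initial temperatures:
T_f = (130.72*220 + 412.49*28.4 + 39.95*28.4) / (130.72 + 412.49 + 39.95)
    = 41608 / 583.16 ≈ 71.35 °C

T_f ≈ 71.3 °C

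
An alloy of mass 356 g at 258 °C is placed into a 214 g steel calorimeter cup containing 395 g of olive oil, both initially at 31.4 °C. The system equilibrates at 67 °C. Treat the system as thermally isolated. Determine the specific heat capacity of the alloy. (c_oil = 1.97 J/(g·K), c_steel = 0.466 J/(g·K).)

c ≈ 0.46 J/(g·K)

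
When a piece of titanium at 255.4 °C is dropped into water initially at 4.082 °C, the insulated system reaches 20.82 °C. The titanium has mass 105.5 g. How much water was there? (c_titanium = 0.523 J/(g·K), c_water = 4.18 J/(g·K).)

m ≈ 185 g

Setting the total heat transfer to zero:
105.5·0.523·(20.82 − 255.4) + m·4.18·(20.82 − 4.082) = 0
69.96 m = 12943
m = 12943/69.96 ≈ 185 g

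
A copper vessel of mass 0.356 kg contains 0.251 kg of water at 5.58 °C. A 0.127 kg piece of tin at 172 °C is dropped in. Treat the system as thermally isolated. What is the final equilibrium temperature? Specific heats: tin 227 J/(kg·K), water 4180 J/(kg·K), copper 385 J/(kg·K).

T_f ≈ 9.5 °C

Heat gained plus heat lost sum to zero:
0.127*227*(T − 172) + 0.251*4180*(T − 5.58) + 0.356*385*(T − 5.58) = 0
28.83(T − 172) + 1049.2(T − 5.58) + 137.06(T − 5.58) = 0
1215.1 T = 11578
T = 11578 / 1215.1 = 9.53 °C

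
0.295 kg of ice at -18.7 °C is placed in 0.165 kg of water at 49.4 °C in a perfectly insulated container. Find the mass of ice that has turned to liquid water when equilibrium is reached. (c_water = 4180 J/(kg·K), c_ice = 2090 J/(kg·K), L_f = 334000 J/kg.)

Cooling the water to 0 °C releases 0.165·4180·49.4 = 34071 J.
Warming the ice to 0 °C takes 0.295·2090·18.7 = 11529 J, leaving 22542 J for melting.
To melt every bit of ice: 0.295·334000 = 98530 J.
That's not enough to melt it all — equilibrium is at 0 °C with ice remaining.
Mass melted = 22542/334000 ≈ 0.06749 kg.

m_melted ≈ 0.0675 kg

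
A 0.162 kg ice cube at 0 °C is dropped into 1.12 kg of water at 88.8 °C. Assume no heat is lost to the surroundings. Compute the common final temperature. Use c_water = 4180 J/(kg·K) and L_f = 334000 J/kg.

T_f ≈ 67.5 °C

Energy balance with sensible and latent terms:
fusion: m_ice L_f = 0.162×334000 = 54108; warm the meltwater: 677.16 T; water cools: 1.12×4180×(T − 88.8) = 4681.6(T − 88.8)
5358.8 T = 415726 − 54108 = 361618
T ≈ 67.48 °C (positive, so assuming full melt was valid).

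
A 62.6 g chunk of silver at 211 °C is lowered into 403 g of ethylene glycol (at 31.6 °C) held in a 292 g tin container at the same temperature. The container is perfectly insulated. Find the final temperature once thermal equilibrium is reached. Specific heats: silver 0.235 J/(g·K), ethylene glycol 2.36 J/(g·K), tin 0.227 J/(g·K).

Heat gained plus heat lost sum to zero:
62.6*0.235*(T − 211) + 403*2.36*(T − 31.6) + 292*0.227*(T − 31.6) = 0
14.71(T − 211) + 951.08(T − 31.6) + 66.28(T − 31.6) = 0
(14.71 + 951.08 + 66.28) T = 14.71*211 + 951.08*31.6 + 66.28*31.6
T = 35253 / 1032.1 = 34.2 °C

T_f ≈ 34.2 °C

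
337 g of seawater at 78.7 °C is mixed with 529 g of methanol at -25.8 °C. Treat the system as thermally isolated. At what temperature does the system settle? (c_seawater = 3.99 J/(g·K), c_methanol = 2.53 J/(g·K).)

T_f ≈ 26.6 °C

Heat lost by the seawater equals heat gained by the methanol:
337*3.99*(78.7 − T) = 529*2.53*(T − (-25.8))
1344.6(78.7 − T) = 1338.4(T − (-25.8))
2683 T = 71292  ⇒  T ≈ 26.57 °C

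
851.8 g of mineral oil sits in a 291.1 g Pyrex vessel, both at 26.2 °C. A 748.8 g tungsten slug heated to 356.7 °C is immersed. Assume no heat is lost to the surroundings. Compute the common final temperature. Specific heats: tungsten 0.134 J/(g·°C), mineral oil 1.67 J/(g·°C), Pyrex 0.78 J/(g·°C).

T_f ≈ 45.2 °C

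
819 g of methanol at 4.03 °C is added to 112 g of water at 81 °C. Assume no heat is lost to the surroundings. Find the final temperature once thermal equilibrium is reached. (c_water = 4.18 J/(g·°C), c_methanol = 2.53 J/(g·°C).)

T_f ≈ 18.2 °C

T_f = Σ m_i c_i T_i / Σ m_i c_i:
T_f = (468.16×81 + 2072.1×4.03) / (468.16 + 2072.1)
    = 46271 / 2540.2 ≈ 18.22 °C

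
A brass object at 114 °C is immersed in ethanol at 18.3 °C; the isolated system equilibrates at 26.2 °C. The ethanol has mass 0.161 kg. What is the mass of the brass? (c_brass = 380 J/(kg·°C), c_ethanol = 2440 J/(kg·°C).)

m ≈ 0.093 kg

Net heat exchanged in the isolated system is zero:
m·380·(26.2 − 114) + 0.161·2440·(26.2 − 18.3) = 0
-33364 m = -3103.4
m = -3103.4/-33364 ≈ 0.09302 kg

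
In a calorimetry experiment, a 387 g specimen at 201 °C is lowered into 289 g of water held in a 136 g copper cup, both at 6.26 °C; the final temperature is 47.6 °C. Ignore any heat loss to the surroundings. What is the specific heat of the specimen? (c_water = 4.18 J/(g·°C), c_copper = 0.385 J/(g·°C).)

Heat gained plus heat lost sum to zero:
387×c×(47.6 − 201) + 289×4.18×(47.6 − 6.26) + 136×0.385×(47.6 − 6.26) = 0
-59366 c = -52104
c = -52104/-59366 ≈ 0.8777 J/(g·°C)

c ≈ 0.878 J/(g·°C)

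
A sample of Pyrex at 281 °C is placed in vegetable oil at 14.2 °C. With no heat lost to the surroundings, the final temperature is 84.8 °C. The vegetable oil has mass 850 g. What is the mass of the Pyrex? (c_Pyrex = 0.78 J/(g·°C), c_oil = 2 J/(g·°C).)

m ≈ 784 g

Conservation of energy gives ΣQ = 0:
m·0.78·(84.8 − 281) + 850·2·(84.8 − 14.2) = 0
-153.04 m = -120020
m = -120020/-153.04 ≈ 784.3 g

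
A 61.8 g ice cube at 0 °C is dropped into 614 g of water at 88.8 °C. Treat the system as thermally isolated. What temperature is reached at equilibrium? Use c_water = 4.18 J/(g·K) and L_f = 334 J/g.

T_f ≈ 73.4 °C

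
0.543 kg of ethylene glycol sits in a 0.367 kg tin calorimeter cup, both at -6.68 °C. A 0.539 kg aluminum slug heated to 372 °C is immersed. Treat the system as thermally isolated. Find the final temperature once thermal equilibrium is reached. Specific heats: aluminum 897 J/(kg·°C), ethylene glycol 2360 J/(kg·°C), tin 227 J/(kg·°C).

T_f = Σ m_i c_i T_i / Σ m_i c_i:
T_f = (483.48·372 + 1281.5·(-6.68) + 83.31·(-6.68)) / (483.48 + 1281.5 + 83.31)
    = 170739 / 1848.3 ≈ 92.38 °C

T_f ≈ 92.4 °C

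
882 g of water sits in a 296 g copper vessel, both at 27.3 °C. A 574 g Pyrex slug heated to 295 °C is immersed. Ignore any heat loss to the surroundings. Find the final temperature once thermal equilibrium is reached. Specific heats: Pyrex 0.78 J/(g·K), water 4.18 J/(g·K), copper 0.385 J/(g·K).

T_f ≈ 55.5 °C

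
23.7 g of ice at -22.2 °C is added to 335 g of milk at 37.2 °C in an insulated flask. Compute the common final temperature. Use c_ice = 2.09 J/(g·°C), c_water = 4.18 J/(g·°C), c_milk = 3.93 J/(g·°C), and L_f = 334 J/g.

T_f ≈ 28.2 °C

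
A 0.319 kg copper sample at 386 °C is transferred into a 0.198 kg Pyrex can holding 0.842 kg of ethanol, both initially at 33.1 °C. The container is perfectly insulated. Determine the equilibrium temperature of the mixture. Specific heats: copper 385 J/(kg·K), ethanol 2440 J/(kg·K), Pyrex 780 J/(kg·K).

T_f is the heat-capacity-weighted average of the initial temperatures:
T_f = (122.81×386 + 2054.5×33.1 + 154.44×33.1) / (122.81 + 2054.5 + 154.44)
    = 120522 / 2331.7 ≈ 51.69 °C

T_f ≈ 51.7 °C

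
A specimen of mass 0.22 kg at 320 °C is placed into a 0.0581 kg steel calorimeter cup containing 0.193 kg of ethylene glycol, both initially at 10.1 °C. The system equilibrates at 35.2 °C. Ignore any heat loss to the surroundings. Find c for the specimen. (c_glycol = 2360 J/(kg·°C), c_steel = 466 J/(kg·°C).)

c ≈ 193 J/(kg·°C)

Conservation of energy gives ΣQ = 0:
0.22×c×(35.2 − 320) + 0.193×2360×(35.2 − 10.1) + 0.0581×466×(35.2 − 10.1) = 0
-62.66 c = -12112
c = -12112/-62.66 ≈ 193.3 J/(kg·°C)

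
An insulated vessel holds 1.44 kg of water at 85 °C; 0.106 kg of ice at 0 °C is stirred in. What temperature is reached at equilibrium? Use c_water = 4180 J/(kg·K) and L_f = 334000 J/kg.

T_f ≈ 73.7 °C

Energy balance with sensible and latent terms:
fusion: m_ice L_f = 0.106×334000 = 35404
  warm the meltwater: 443.08 T
  water: 6019.2(T − 85)
6462.3 T = 511632 − 35404 = 476228
T ≈ 73.69 °C — above 0 °C, consistent with complete melting.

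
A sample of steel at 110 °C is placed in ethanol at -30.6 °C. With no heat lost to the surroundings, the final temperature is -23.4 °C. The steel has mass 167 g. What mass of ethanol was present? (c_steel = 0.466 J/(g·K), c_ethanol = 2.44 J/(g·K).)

m ≈ 591 g

Heat gained plus heat lost sum to zero:
167×0.466×(-23.4 − 110) + m×2.44×(-23.4 − (-30.6)) = 0
17.57 m = 10381
m = 10381/17.57 ≈ 590.9 g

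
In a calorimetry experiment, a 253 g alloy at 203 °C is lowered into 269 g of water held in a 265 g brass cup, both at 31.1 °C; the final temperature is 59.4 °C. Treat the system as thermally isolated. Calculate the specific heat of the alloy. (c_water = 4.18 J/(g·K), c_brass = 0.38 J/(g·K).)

Conservation of energy gives ΣQ = 0:
253×c×(59.4 − 203) + 269×4.18×(59.4 − 31.1) + 265×0.38×(59.4 − 31.1) = 0
-36331 c = -34671
c = -34671/-36331 ≈ 0.9543 J/(g·K)

c ≈ 0.954 J/(g·K)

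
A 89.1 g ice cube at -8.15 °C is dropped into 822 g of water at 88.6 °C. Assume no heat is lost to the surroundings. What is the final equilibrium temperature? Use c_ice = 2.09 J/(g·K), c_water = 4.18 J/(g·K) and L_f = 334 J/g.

T_f ≈ 71.7 °C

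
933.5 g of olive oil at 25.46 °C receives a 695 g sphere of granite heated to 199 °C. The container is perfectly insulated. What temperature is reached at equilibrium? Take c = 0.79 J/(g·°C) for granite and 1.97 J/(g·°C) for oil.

T_f ≈ 65.4 °C

With ΣQ=0 the equilibrium temperature is the m·c-weighted mean:
T_f = (549.05×199 + 1839×25.46) / (549.05 + 1839)
    = 156082 / 2388 ≈ 65.36 °C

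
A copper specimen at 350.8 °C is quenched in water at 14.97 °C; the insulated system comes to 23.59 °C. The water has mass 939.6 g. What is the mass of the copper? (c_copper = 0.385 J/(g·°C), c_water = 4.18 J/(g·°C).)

m ≈ 269 g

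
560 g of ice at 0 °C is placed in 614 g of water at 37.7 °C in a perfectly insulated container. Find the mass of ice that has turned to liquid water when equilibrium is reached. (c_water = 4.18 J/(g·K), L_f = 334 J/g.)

m_melted ≈ 290 g

Cooling the water to 0 °C releases 614×4.18×37.7 = 96758 J.
Fully melting the ice requires m_ice L_f = 560×334 = 187040 J.
That's not enough to melt it all — equilibrium is at 0 °C with ice remaining.
Mass melted = 96758/334 ≈ 289.7 g.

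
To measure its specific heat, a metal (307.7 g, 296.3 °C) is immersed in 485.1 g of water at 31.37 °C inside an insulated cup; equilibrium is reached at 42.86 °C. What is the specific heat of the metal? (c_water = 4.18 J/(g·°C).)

c ≈ 0.299 J/(g·°C)

m_s c (T_s − T_f) = m_water c_water (T_f − T_0):
307.7·c·(296.3 − 42.86) = 485.1·4.18·(42.86 − 31.37)
77983 c = 23298  ⇒  c ≈ 0.2988 J/(g·°C)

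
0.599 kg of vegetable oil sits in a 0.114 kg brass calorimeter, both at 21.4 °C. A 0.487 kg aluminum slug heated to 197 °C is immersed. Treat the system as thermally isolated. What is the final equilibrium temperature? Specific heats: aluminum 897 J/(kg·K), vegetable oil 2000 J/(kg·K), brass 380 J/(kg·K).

T_f ≈ 67.1 °C

Net heat exchanged in the isolated system is zero:
0.487·897·(T − 197) + 0.599·2000·(T − 21.4) + 0.114·380·(T − 21.4) = 0
436.84(T − 197) + 1198(T − 21.4) + 43.32(T − 21.4) = 0
1678.2 T = 112622
T = 112622/1678.2 ≈ 67.11 °C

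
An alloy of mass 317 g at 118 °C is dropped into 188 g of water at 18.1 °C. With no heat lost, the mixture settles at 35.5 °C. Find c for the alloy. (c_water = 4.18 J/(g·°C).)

Let T be the final temperature. ΣQ_i = 0:
317·c·(35.5 − 118) + 188·4.18·(35.5 − 18.1) = 0
-26152 c = -13674
c = -13674/-26152 ≈ 0.5228 J/(g·°C)

c ≈ 0.523 J/(g·°C)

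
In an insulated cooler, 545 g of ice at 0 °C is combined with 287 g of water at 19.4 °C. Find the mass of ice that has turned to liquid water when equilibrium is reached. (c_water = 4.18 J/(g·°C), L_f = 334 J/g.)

Cooling the water to 0 °C releases 287·4.18·19.4 = 23273 J.
Melting all 545 g of ice would need 545·334 = 182030 J.
Since 23273 < 182030 J, not all the ice melts; equilibrium is at 0 °C.
Mass melted = 23273/334 ≈ 69.68 g.

m_melted ≈ 69.7 g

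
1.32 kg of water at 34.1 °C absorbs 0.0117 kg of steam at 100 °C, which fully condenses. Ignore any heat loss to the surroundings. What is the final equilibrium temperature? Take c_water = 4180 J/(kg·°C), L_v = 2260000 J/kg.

Heat gained plus heat lost sum to zero:
steam→water at 100 °C releases m L_v = 0.0117×2260000 = 26442
  condensate cools 100→T: 0.0117×4180×(T − 100) = 48.91(T − 100)
  water warms: 1.32×4180×(T − 34.1) = 5517.6(T − 34.1)
5566.5 T = 26442 + 4890.6 + 188150 = 219483
T ≈ 39.43 °C — below 100 °C, confirming all the steam condensed.

T_f ≈ 39.4 °C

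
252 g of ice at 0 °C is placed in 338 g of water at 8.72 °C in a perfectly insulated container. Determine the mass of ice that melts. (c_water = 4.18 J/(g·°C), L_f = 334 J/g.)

Water can give up m c ΔT = 338×4.18×8.72 = 12320 J before reaching 0 °C.
Fully melting the ice requires m_ice L_f = 252×334 = 84168 J.
12320 J < 84168 J, so only part of the ice melts and the system sits at 0 °C.
m_melted×334 = 12320  ⇒  m_melted ≈ 36.89 g.

m_melted ≈ 36.9 g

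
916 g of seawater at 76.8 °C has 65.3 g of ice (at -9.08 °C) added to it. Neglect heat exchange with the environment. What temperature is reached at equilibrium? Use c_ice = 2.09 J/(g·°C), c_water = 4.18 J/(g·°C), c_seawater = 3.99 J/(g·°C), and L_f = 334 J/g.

T_f ≈ 65.6 °C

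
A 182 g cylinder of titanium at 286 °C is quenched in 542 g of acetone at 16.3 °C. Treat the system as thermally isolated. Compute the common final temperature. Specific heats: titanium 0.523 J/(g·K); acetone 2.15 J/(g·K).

T_f ≈ 36.7 °C

Taking heat into each body as positive, Σ m c ΔT = 0:
182*0.523*(T − 286) + 542*2.15*(T − 16.3) = 0
95.19(T − 286) + 1165.3(T − 16.3) = 0
(95.19 + 1165.3) T = 95.19*286 + 1165.3*16.3
T = 46218 / 1260.5 = 36.7 °C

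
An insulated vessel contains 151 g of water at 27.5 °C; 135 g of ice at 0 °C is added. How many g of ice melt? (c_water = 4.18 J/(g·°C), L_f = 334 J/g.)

m_melted ≈ 52 g

Heat available from the water dropping to 0 °C: 151×4.18×27.5 = 17357 J.
Melting all 135 g of ice would need 135×334 = 45090 J.
Since 17357 < 45090 J, not all the ice melts; equilibrium is at 0 °C.
m_melt = 17357 / L_f = 51.97 g.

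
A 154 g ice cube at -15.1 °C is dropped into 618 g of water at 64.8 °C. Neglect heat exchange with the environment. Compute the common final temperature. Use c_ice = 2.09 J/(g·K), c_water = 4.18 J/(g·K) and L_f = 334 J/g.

T_f ≈ 34.4 °C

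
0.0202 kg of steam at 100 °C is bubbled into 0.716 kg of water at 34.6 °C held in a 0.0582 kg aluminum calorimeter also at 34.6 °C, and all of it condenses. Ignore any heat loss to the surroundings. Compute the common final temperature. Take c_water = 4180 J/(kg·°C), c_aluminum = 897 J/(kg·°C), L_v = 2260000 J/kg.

T_f ≈ 51.0 °C

Heat gained plus heat lost sum to zero:
latent heat released on condensation: 0.0202×2260000 = 45652; condensed water 100 °C→T: 84.44(T − 100); original water: 2992.9(T − 34.6); aluminum cup: 0.0582×897×(T − 34.6) = 52.21(T − 34.6)
3129.5 T = 45652 + 8443.6 + 105360 = 159456
T ≈ 50.95 °C, under the boiling point, so the assumption holds.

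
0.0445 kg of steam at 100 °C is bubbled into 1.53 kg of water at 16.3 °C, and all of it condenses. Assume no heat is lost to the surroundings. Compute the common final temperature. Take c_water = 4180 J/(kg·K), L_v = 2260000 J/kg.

Net heat exchanged in the isolated system is zero:
steam→water at 100 °C releases m L_v = 0.0445×2260000 = 100570; condensed water 100 °C→T: 186.01(T − 100); water warms: 1.53×4180×(T − 16.3) = 6395.4(T − 16.3)
6581.4 T = 100570 + 18601 + 104245 = 223416
T ≈ 33.95 °C, under the boiling point, so the assumption holds.

T_f ≈ 33.9 °C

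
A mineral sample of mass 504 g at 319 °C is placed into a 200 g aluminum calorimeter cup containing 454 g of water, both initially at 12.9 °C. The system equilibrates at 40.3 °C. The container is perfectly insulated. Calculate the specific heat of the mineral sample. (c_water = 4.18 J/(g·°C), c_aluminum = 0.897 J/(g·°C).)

c ≈ 0.405 J/(g·°C)

Taking heat into each body as positive, Σ m c ΔT = 0:
504×c×(40.3 − 319) + 454×4.18×(40.3 − 12.9) + 200×0.897×(40.3 − 12.9) = 0
-140465 c = -56913
c = -56913/-140465 ≈ 0.4052 J/(g·°C)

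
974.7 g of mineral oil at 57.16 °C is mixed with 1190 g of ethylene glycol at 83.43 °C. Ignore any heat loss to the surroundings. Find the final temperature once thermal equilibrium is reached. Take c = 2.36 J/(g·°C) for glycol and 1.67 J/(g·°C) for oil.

T_f ≈ 73.8 °C

Setting the total heat transfer to zero:
1190·2.36·(T − 83.43) + 974.7·1.67·(T − 57.16) = 0
(2808.4 + 1627.7) T = 2808.4·83.43 + 1627.7·57.16
T ≈ 73.79 °C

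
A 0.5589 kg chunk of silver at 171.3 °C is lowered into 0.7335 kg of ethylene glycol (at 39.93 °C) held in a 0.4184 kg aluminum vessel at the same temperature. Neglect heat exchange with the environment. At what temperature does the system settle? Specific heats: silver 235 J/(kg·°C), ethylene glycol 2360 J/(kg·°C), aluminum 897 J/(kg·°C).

Net heat exchanged in the isolated system is zero:
0.5589×235×(T − 171.3) + 0.7335×2360×(T − 39.93) + 0.4184×897×(T − 39.93) = 0
(131.34 + 1731.1 + 375.3) T = 131.34×171.3 + 1731.1×39.93 + 375.3×39.93
T ≈ 47.64 °C

T_f ≈ 47.6 °C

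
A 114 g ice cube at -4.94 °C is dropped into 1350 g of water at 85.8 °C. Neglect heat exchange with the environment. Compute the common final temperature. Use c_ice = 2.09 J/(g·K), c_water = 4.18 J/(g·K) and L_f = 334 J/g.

T_f ≈ 72.7 °C

Let T be the final temperature. ΣQ_i = 0:
ice -4.94→0 °C: 114×2.09×4.94 = 1177; latent heat to melt: 114×334 = 38076; warm the meltwater: 476.52 T; water cools: 1350×4.18×(T − 85.8) = 5643(T − 85.8)
6119.5 T = 484169 − 39253 = 444916
T ≈ 72.70 °C — above 0 °C, consistent with complete melting.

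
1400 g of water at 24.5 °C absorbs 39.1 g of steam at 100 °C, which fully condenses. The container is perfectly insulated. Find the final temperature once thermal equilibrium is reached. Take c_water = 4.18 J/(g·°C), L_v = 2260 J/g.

Taking heat into each body as positive, Σ m c ΔT = 0:
steam→water at 100 °C releases m L_v = 39.1×2260 = 88366
  condensate cools 100→T: 39.1×4.18×(T − 100) = 163.44(T − 100)
  original water: 5852(T − 24.5)
6015.4 T = 88366 + 16344 + 143374 = 248084
T ≈ 41.24 °C (< 100 °C, so full condensation is consistent).

T_f ≈ 41.2 °C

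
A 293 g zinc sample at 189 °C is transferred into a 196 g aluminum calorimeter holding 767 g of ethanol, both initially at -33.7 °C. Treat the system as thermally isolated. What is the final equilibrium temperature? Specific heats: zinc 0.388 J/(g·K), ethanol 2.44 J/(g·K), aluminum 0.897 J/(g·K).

T_f ≈ -22.0 °C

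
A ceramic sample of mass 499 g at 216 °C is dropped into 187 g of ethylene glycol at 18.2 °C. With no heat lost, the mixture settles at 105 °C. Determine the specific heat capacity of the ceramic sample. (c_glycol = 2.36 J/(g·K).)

c ≈ 0.692 J/(g·K)

Let T be the final temperature. ΣQ_i = 0:
499×c×(105 − 216) + 187×2.36×(105 − 18.2) = 0
-55389 c = -38307
c = -38307/-55389 ≈ 0.6916 J/(g·K)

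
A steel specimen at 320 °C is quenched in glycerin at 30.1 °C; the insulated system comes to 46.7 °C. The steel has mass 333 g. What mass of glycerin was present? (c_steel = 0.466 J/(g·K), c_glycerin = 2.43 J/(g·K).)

m ≈ 1050 g

Net heat exchanged in the isolated system is zero:
333×0.466×(46.7 − 320) + m×2.43×(46.7 − 30.1) = 0
40.34 m = 42410
m = 42410/40.34 ≈ 1051 g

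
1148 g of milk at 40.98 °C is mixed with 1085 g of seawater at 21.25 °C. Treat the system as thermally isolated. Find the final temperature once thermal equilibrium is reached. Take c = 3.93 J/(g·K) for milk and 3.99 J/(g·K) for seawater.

Heat gained plus heat lost sum to zero:
1148·3.93·(T − 40.98) + 1085·3.99·(T − 21.25) = 0
8840.8 T = 276881
T = 276881 / 8840.8 = 31.3 °C

T_f ≈ 31.3 °C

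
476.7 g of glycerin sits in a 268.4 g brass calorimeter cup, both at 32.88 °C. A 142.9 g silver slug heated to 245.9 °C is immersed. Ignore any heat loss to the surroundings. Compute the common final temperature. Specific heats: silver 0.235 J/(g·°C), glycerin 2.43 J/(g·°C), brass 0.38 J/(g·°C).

Net heat exchanged in the isolated system is zero:
142.9×0.235×(T − 245.9) + 476.7×2.43×(T − 32.88) + 268.4×0.38×(T − 32.88) = 0
1294 T = 49699
T ≈ 38.41 °C

T_f ≈ 38.4 °C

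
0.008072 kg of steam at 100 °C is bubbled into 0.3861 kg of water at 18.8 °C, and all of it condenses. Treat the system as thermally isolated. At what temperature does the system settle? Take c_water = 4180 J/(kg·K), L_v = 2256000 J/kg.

T_f ≈ 31.5 °C

Heat gained plus heat lost sum to zero:
latent heat released on condensation: 0.008072×2256000 = 18210
  condensate cools 100→T: 0.008072×4180×(T − 100) = 33.74(T − 100)
  original water: 1613.9(T − 18.8)
1647.6 T = 18210 + 3374.1 + 30341 = 51926
T ≈ 31.52 °C (< 100 °C, so full condensation is consistent).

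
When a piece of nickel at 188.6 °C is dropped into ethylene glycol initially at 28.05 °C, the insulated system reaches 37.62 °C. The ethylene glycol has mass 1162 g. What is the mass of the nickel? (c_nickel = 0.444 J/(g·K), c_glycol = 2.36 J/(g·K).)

|Q_nickel| = |Q_glycol|:
m·0.444·(188.6 − 37.62) = 1162·2.36·(37.62 − 28.05)
67.04 m = 26244  ⇒  m ≈ 391.5 g

m ≈ 391 g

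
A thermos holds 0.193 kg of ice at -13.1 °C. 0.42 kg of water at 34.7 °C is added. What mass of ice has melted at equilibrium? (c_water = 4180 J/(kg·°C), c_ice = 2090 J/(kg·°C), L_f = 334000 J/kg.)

Cooling the water to 0 °C releases 0.42·4180·34.7 = 60919 J.
Warming the ice to 0 °C takes 0.193·2090·13.1 = 5284.1 J, leaving 55635 J for melting.
Fully melting the ice requires m_ice L_f = 0.193·334000 = 64462 J.
That's not enough to melt it all — equilibrium is at 0 °C with ice remaining.
Mass melted = 55635/334000 ≈ 0.1666 kg.

m_melted ≈ 0.167 kg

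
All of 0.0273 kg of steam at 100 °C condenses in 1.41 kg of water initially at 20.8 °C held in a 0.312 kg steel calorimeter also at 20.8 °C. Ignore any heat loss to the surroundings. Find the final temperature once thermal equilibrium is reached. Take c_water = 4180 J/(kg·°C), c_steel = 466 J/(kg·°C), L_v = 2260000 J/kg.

Energy conservation, ΣQ = 0:
condense steam: −0.0273·2260000 = −61698
  condensed water 100 °C→T: 114.11(T − 100)
  original water: 5893.8(T − 20.8)
  cup: 145.39(T − 20.8)
6153.3 T = 61698 + 11411 + 125615 = 198725
T ≈ 32.30 °C — below 100 °C, confirming all the steam condensed.

T_f ≈ 32.3 °C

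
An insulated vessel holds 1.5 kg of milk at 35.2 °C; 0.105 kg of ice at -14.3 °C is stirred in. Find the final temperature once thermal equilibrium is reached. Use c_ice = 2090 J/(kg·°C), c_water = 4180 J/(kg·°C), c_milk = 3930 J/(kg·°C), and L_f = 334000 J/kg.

Energy balance with sensible and latent terms:
ice -14.3→0 °C: 0.105×2090×14.3 = 3138.1
  fusion: m_ice L_f = 0.105×334000 = 35070
  meltwater 0→T: 0.105×4180×T = 438.9 T
  milk: 5895(T − 35.2)
6333.9 T = 207504 − 38208 = 169296
T ≈ 26.73 °C. Since T > 0 °C, the all-ice-melts assumption holds.

T_f ≈ 26.7 °C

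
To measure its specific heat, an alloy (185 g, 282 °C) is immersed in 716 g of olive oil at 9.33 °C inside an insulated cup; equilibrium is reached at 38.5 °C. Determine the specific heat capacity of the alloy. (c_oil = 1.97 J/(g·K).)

Let T be the final temperature. ΣQ_i = 0:
185×c×(38.5 − 282) + 716×1.97×(38.5 − 9.33) = 0
-45048 c = -41145
c = -41145/-45048 ≈ 0.9134 J/(g·K)

c ≈ 0.913 J/(g·K)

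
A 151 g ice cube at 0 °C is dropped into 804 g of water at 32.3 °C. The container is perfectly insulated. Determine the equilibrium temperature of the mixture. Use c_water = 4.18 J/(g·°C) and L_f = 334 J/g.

T_f ≈ 14.6 °C

Conservation of energy gives ΣQ = 0:
melt ice: 151×334 = 50434; warm the meltwater: 631.18 T; water cools: 804×4.18×(T − 32.3) = 3360.7(T − 32.3)
3991.9 T = 108551 − 50434 = 58117
T ≈ 14.56 °C. Since T > 0 °C, the all-ice-melts assumption holds.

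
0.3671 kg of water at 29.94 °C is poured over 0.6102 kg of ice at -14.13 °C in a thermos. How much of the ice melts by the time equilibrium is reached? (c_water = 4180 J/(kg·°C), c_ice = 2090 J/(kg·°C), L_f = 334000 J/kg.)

Heat available from the water dropping to 0 °C: 0.3671·4180·29.94 = 45942 J.
Of that, 0.6102·2090·14.13 = 18020 J goes to bring the ice to 0 °C, leaving 27922 J.
To melt every bit of ice: 0.6102·334000 = 203807 J.
27922 J < 203807 J, so only part of the ice melts and the system sits at 0 °C.
m_melted·334000 = 27922  ⇒  m_melted ≈ 0.0836 kg.

m_melted ≈ 0.0836 kg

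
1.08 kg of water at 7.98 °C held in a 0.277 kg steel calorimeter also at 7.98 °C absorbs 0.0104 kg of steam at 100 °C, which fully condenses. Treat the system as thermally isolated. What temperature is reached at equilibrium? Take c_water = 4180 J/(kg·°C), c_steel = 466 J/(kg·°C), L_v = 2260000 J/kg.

Energy conservation, ΣQ = 0:
steam→water at 100 °C releases m L_v = 0.0104·2260000 = 23504; condensate cools 100→T: 0.0104·4180·(T − 100) = 43.47(T − 100); original water: 4514.4(T − 7.98); steel cup: 0.277·466·(T − 7.98) = 129.08(T − 7.98)
4687 T = 23504 + 4347.2 + 37055 = 64906
T ≈ 13.85 °C (< 100 °C, so full condensation is consistent).

T_f ≈ 13.8 °C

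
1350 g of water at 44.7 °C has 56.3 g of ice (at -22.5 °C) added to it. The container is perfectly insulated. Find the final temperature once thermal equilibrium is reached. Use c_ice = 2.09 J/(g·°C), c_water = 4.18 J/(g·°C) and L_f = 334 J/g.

Energy conservation, ΣQ = 0:
warm ice to 0 °C: 56.3·2.09·(0 − (-22.5)) = 2647.5
  fusion: m_ice L_f = 56.3·334 = 18804
  meltwater 0→T: 56.3·4.18·T = 235.33 T
  water cools: 1350·4.18·(T − 44.7) = 5643(T − 44.7)
5878.3 T = 252242 − 21452 = 230790
T ≈ 39.26 °C. Since T > 0 °C, the all-ice-melts assumption holds.

T_f ≈ 39.3 °C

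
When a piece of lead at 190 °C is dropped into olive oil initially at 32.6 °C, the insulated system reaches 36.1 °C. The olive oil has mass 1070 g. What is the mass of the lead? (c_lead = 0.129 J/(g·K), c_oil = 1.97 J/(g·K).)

|Q_lead| = |Q_oil|:
m×0.129×(190 − 36.1) = 1070×1.97×(36.1 − 32.6)
19.85 m = 7377.7  ⇒  m ≈ 371.6 g

m ≈ 372 g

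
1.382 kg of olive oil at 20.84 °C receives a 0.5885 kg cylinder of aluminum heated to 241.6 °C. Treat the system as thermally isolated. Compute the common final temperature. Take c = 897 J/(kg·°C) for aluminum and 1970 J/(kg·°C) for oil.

Taking heat into each body as positive, Σ m c ΔT = 0:
0.5885×897×(T − 241.6) + 1.382×1970×(T − 20.84) = 0
(527.88 + 2722.5) T = 527.88×241.6 + 2722.5×20.84
T ≈ 56.69 °C

T_f ≈ 56.7 °C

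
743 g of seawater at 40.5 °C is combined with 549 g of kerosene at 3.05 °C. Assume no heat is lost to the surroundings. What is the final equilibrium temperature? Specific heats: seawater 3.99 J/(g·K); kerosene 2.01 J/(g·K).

T_f ≈ 30.3 °C

Energy conservation, ΣQ = 0:
743·3.99·(T − 40.5) + 549·2.01·(T − 3.05) = 0
(2964.6 + 1103.5) T = 2964.6·40.5 + 1103.5·3.05
T = 123431/4068.1 ≈ 30.34 °C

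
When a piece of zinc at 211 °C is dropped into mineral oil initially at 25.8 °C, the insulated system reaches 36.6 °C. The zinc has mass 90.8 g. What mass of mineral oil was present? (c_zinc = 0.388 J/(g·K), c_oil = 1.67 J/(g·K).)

m ≈ 341 g

Heat lost by the zinc = heat gained by the oil:
90.8·0.388·(211 − 36.6) = m·1.67·(36.6 − 25.8)
18.04 m = 6144.2  ⇒  m ≈ 340.7 g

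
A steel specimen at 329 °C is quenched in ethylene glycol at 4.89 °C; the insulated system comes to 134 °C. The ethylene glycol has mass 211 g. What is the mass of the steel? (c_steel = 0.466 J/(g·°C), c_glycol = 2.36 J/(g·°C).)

m ≈ 708 g

Let T be the final temperature. ΣQ_i = 0:
m×0.466×(134 − 329) + 211×2.36×(134 − 4.89) = 0
-90.87 m = -64292
m = -64292/-90.87 ≈ 707.5 g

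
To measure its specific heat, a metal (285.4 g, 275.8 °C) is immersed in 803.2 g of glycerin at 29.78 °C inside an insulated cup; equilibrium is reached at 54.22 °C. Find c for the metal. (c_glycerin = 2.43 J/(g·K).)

m_s c (T_s − T_f) = m_glycerin c_glycerin (T_f − T_0):
285.4×c×(275.8 − 54.22) = 803.2×2.43×(54.22 − 29.78)
63239 c = 47701  ⇒  c ≈ 0.7543 J/(g·K)

c ≈ 0.754 J/(g·K)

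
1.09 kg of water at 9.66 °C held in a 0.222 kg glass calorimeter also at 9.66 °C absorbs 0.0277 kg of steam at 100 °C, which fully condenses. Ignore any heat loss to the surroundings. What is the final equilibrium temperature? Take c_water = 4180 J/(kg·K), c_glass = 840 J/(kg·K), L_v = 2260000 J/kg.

Heat gained plus heat lost sum to zero:
latent heat released on condensation: 0.0277·2260000 = 62602; condensate cools 100→T: 0.0277·4180·(T − 100) = 115.79(T − 100); original water: 4556.2(T − 9.66); glass cup: 0.222·840·(T − 9.66) = 186.48(T − 9.66)
4858.5 T = 62602 + 11579 + 45814 = 119995
T ≈ 24.70 °C — below 100 °C, confirming all the steam condensed.

T_f ≈ 24.7 °C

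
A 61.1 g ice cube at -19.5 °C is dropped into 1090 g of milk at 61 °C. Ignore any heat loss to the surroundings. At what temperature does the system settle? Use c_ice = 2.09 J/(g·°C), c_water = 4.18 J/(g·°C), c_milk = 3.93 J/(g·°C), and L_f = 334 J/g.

T_f ≈ 52.5 °C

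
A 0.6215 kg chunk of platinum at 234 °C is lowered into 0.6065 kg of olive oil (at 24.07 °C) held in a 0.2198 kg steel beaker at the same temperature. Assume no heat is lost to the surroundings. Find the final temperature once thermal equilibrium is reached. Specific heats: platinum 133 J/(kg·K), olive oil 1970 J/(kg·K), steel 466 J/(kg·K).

T_f ≈ 36.6 °C

T_f = Σ m_i c_i T_i / Σ m_i c_i:
T_f = (82.66×234 + 1194.8×24.07 + 102.43×24.07) / (82.66 + 1194.8 + 102.43)
    = 50567 / 1379.9 ≈ 36.65 °C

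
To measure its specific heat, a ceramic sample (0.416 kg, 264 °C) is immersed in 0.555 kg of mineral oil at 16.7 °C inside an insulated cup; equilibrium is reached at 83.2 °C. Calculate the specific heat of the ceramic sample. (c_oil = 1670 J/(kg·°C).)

Conservation of energy gives ΣQ = 0:
0.416×c×(83.2 − 264) + 0.555×1670×(83.2 − 16.7) = 0
-75.21 c = -61636
c = -61636/-75.21 ≈ 819.5 J/(kg·°C)

c ≈ 819 J/(kg·°C)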